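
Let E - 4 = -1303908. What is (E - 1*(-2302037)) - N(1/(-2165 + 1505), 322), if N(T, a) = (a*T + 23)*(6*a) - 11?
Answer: 52505782/55 ≈ 9.5465e+5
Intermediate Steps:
E = -1303904 (E = 4 - 1303908 = -1303904)
N(T, a) = -11 + 6*a*(23 + T*a) (N(T, a) = (T*a + 23)*(6*a) - 11 = (23 + T*a)*(6*a) - 11 = 6*a*(23 + T*a) - 11 = -11 + 6*a*(23 + T*a))
(E - 1*(-2302037)) - N(1/(-2165 + 1505), 322) = (-1303904 - 1*(-2302037)) - (-11 + 138*322 + 6*322²/(-2165 + 1505)) = (-1303904 + 2302037) - (-11 + 44436 + 6*103684/(-660)) = 998133 - (-11 + 44436 + 6*(-1/660)*103684) = 998133 - (-11 + 44436 - 51842/55) = 998133 - 1*2391533/55 = 998133 - 2391533/55 = 52505782/55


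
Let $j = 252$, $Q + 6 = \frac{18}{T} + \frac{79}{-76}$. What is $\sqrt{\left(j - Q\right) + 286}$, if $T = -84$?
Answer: $\frac{5 \sqrt{1543199}}{266} \approx 23.351$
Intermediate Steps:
$Q = - \frac{3859}{532}$ ($Q = -6 + \left(\frac{18}{-84} + \frac{79}{-76}\right) = -6 + \left(18 \left(- \frac{1}{84}\right) + 79 \left(- \frac{1}{76}\right)\right) = -6 - \frac{667}{532} = - \frac{3859}{532} \approx -7.2538$)
$\sqrt{\left(j - Q\right) + 286} = \sqrt{\left(252 - - \frac{3859}{532}\right) + 286} = \sqrt{\left(252 + \frac{3859}{532}\right) + 286} = \sqrt{\frac{137923}{532} + 286} = \sqrt{\frac{290075}{532}} = \frac{5 \sqrt{1543199}}{266}$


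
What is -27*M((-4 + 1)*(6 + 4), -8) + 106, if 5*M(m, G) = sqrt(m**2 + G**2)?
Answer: 106 - 54*sqrt(241)/5 ≈ -61.661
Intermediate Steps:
M(m, G) = sqrt(G**2 + m**2)/5 (M(m, G) = sqrt(m**2 + G**2)/5 = sqrt(G**2 + m**2)/5)
-27*M((-4 + 1)*(6 + 4), -8) + 106 = -27*sqrt((-8)**2 + ((-4 + 1)*(6 + 4))**2)/5 + 106 = -27*sqrt(64 + (-3*10)**2)/5 + 106 = -27*sqrt(64 + (-30)**2)/5 + 106 = -27*sqrt(64 + 900)/5 + 106 = -27*sqrt(964)/5 + 106 = -27*2*sqrt(241)/5 + 106 = -54*sqrt(241)/5 + 106 = 106 - 54*sqrt(241)/5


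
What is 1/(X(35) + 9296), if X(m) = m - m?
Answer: 1/9296 ≈ 0.00010757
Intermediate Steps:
X(m) = 0
1/(X(35) + 9296) = 1/(0 + 9296) = 1/9296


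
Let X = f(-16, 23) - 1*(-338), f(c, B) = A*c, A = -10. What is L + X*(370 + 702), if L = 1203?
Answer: 535059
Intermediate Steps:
f(c, B) = -10*c
X = 498 (X = -10*(-16) - 1*(-338) = 160 + 338 = 498)
L + X*(370 + 702) = 1203 + 498*(370 + 702) = 1203 + 498*1072 = 1203 + 533856 = 535059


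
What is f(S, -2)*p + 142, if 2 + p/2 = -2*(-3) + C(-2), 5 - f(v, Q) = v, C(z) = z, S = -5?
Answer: 182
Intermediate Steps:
f(v, Q) = 5 - v
p = 4 (p = -4 + 2*(-2*(-3) - 2) = -4 + 2*(6 - 2) = -4 + 2*4 = -4 + 8 = 4)
f(S, -2)*p + 142 = (5 - 1*(-5))*4 + 142 = (5 + 5)*4 + 142 = 10*4 + 142 = 40 + 142 = 182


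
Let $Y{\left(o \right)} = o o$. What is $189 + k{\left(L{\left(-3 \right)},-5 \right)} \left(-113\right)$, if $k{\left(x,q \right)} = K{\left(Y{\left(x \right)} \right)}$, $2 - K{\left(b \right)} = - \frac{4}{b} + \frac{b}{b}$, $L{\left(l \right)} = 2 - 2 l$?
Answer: $\frac{1103}{16} \approx 68.938$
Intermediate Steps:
$Y{\left(o \right)} = o^{2}$
$K{\left(b \right)} = 1 + \frac{4}{b}$ ($K{\left(b \right)} = 2 - \left(- \frac{4}{b} + \frac{b}{b}\right) = 2 - \left(- \frac{4}{b} + 1\right) = 2 - \left(1 - \frac{4}{b}\right) = 1 + \frac{4}{b}$)
$k{\left(x,q \right)} = \frac{4 + x^{2}}{x^{2}}$
$189 + k{\left(L{\left(-3 \right)},-5 \right)} \left(-113\right) = 189 + \left(1 + \frac{4}{\left(2 - -6\right)^{2}}\right) \left(-113\right) = 189 + \left(1 + \frac{4}{\left(2 + 6\right)^{2}}\right) \left(-113\right) = 189 + \left(1 + \frac{4}{64}\right) \left(-113\right) = 189 + \left(1 + 4 \cdot \frac{1}{64}\right) \left(-113\right) = 189 + \left(1 + \frac{1}{16}\right) \left(-113\right) = 189 + \frac{17}{16} \left(-113\right) = 189 - \frac{1921}{16} = \frac{1103}{16}$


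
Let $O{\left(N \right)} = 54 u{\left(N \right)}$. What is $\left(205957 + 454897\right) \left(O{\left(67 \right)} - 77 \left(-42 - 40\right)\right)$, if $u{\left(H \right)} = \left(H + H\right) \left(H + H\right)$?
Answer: $644952531052$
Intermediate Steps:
$u{\left(H \right)} = 4 H^{2}$ ($u{\left(H \right)} = 2 H 2 H = 4 H^{2}$)
$O{\left(N \right)} = 216 N^{2}$ ($O{\left(N \right)} = 54 \cdot 4 N^{2} = 216 N^{2}$)
$\left(205957 + 454897\right) \left(O{\left(67 \right)} - 77 \left(-42 - 40\right)\right) = \left(205957 + 454897\right) \left(216 \cdot 67^{2} - 77 \left(-42 - 40\right)\right) = 660854 \left(216 \cdot 4489 - -6314\right) = 660854 \left(969624 + 6314\right) = 660854 \cdot 975938 = 644952531052$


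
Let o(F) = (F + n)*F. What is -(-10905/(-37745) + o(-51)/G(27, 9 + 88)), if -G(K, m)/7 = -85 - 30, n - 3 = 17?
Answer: -13690674/6076945 ≈ -2.2529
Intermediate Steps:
n = 20 (n = 3 + 17 = 20)
G(K, m) = 805 (G(K, m) = -7*(-85 - 30) = -7*(-115) = 805)
o(F) = F*(20 + F) (o(F) = (F + 20)*F = (20 + F)*F = F*(20 + F))
-(-10905/(-37745) + o(-51)/G(27, 9 + 88)) = -(-10905/(-37745) - 51*(20 - 51)/805) = -(-10905*(-1/37745) - 51*(-31)*(1/805)) = -(2181/7549 + 1581*(1/805)) = -(2181/7549 + 1581/805) = -1*13690674/6076945 = -13690674/6076945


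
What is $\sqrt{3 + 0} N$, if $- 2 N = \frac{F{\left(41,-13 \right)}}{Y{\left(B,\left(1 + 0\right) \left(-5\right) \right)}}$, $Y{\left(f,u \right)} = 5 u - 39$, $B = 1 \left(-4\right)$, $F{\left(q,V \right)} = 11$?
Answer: $\frac{11 \sqrt{3}}{128} \approx 0.14885$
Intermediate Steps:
$B = -4$
$Y{\left(f,u \right)} = -39 + 5 u$
$N = \frac{11}{128}$ ($N = - \frac{11 \frac{1}{-39 + 5 \left(1 + 0\right) \left(-5\right)}}{2} = - \frac{11 \frac{1}{-39 + 5 \cdot 1 \left(-5\right)}}{2} = - \frac{11 \frac{1}{-39 + 5 \left(-5\right)}}{2} = - \frac{11 \frac{1}{-39 - 25}}{2} = - \frac{11 \frac{1}{-64}}{2} = - \frac{11 \left(- \frac{1}{64}\right)}{2} = \left(- \frac{1}{2}\right) \left(- \frac{11}{64}\right) = \frac{11}{128} \approx 0.085938$)
$\sqrt{3 + 0} N = \sqrt{3 + 0} \cdot \frac{11}{128} = \sqrt{3} \cdot \frac{11}{128} = \frac{11 \sqrt{3}}{128}$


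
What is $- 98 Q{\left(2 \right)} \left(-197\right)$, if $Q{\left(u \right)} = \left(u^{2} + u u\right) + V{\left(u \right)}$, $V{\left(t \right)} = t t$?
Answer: $231672$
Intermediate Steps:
$V{\left(t \right)} = t^{2}$
$Q{\left(u \right)} = 3 u^{2}$ ($Q{\left(u \right)} = \left(u^{2} + u u\right) + u^{2} = \left(u^{2} + u^{2}\right) + u^{2} = 2 u^{2} + u^{2} = 3 u^{2}$)
$- 98 Q{\left(2 \right)} \left(-197\right) = - 98 \cdot 3 \cdot 2^{2} \left(-197\right) = - 98 \cdot 3 \cdot 4 \left(-197\right) = \left(-98\right) 12 \left(-197\right) = \left(-1176\right) \left(-197\right) = 231672$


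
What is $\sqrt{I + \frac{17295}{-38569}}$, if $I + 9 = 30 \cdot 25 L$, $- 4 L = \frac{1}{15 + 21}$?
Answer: $\frac{i \sqrt{3139618962126}}{462828} \approx 3.8284 i$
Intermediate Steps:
$L = - \frac{1}{144}$ ($L = - \frac{1}{4 \left(15 + 21\right)} = - \frac{1}{4 \cdot 36} = \left(- \frac{1}{4}\right) \frac{1}{36} = - \frac{1}{144} \approx -0.0069444$)
$I = - \frac{341}{24}$ ($I = -9 + 30 \cdot 25 \left(- \frac{1}{144}\right) = -9 + 750 \left(- \frac{1}{144}\right) = -9 - \frac{125}{24} = - \frac{341}{24} \approx -14.208$)
$\sqrt{I + \frac{17295}{-38569}} = \sqrt{- \frac{341}{24} + \frac{17295}{-38569}} = \sqrt{- \frac{341}{24} + 17295 \left(- \frac{1}{38569}\right)} = \sqrt{- \frac{341}{24} - \frac{17295}{38569}} = \sqrt{- \frac{13567109}{925656}} = \frac{i \sqrt{3139618962126}}{462828}$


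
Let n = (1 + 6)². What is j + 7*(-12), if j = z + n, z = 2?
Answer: -33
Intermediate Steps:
n = 49 (n = 7² = 49)
j = 51 (j = 2 + 49 = 51)
j + 7*(-12) = 51 + 7*(-12) = 51 - 84 = -33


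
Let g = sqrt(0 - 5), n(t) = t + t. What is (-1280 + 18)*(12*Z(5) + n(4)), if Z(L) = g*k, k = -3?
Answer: -10096 + 45432*I*sqrt(5) ≈ -10096.0 + 1.0159e+5*I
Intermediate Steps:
n(t) = 2*t
g = I*sqrt(5) (g = sqrt(-5) = I*sqrt(5) ≈ 2.2361*I)
Z(L) = -3*I*sqrt(5) (Z(L) = (I*sqrt(5))*(-3) = -3*I*sqrt(5))
(-1280 + 18)*(12*Z(5) + n(4)) = (-1280 + 18)*(12*(-3*I*sqrt(5)) + 2*4) = -1262*(-36*I*sqrt(5) + 8) = -1262*(8 - 36*I*sqrt(5)) = -10096 + 45432*I*sqrt(5)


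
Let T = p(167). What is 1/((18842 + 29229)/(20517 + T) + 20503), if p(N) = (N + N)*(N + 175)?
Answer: 134745/2762724806 ≈ 4.8772e-5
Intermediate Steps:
p(N) = 2*N*(175 + N) (p(N) = (2*N)*(175 + N) = 2*N*(175 + N))
T = 114228 (T = 2*167*(175 + 167) = 2*167*342 = 114228)
1/((18842 + 29229)/(20517 + T) + 20503) = 1/((18842 + 29229)/(20517 + 114228) + 20503) = 1/(48071/134745 + 20503) = 1/(2762724806/134745) = 134745/2762724806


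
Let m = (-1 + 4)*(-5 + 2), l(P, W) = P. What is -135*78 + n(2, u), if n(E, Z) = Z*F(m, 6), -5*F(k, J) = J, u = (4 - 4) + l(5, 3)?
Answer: -10536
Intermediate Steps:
u = 5 (u = (4 - 4) + 5 = 0 + 5 = 5)
m = -9 (m = 3*(-3) = -9)
F(k, J) = -J/5
n(E, Z) = -6*Z/5 (n(E, Z) = Z*(-1/5*6) = Z*(-6/5) = -6*Z/5)
-135*78 + n(2, u) = -135*78 - 6/5*5 = -10530 - 6 = -10536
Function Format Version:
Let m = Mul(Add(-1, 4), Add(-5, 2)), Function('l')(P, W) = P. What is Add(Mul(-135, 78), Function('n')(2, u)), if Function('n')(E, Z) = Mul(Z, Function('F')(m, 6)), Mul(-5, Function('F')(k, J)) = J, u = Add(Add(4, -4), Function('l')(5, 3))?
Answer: -10536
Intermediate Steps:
u = 5 (u = Add(Add(4, -4), 5) = Add(0, 5) = 5)
m = -9 (m = Mul(3, -3) = -9)
Function('F')(k, J) = Mul(Rational(-1, 5), J)
Function('n')(E, Z) = Mul(Rational(-6, 5), Z) (Function('n')(E, Z) = Mul(Z, Mul(Rational(-1, 5), 6)) = Mul(Z, Rational(-6, 5)) = Mul(Rational(-6, 5), Z))
Add(Mul(-135, 78), Function('n')(2, u)) = Add(Mul(-135, 78), Mul(Rational(-6, 5), 5)) = Add(-10530, -6) = -10536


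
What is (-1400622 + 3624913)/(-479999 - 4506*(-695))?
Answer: 2224291/2651671 ≈ 0.83883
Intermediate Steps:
(-1400622 + 3624913)/(-479999 - 4506*(-695)) = 2224291/(-479999 + 3131670) = 2224291/2651671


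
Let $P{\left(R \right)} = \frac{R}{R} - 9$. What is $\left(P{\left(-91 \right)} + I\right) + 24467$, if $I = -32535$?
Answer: $-8076$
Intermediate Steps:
$P{\left(R \right)} = -8$ ($P{\left(R \right)} = 1 - 9 = -8$)
$\left(P{\left(-91 \right)} + I\right) + 24467 = \left(-8 - 32535\right) + 24467 = -32543 + 24467 = -8076$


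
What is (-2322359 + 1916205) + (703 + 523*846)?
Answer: 37007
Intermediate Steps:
(-2322359 + 1916205) + (703 + 523*846) = -406154 + (703 + 442458) = -406154 + 443161 = 37007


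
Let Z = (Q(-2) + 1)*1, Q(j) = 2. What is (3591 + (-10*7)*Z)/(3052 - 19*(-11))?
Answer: 1127/1087 ≈ 1.0368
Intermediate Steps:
Z = 3 (Z = (2 + 1)*1 = 3*1 = 3)
(3591 + (-10*7)*Z)/(3052 - 19*(-11)) = (3591 - 10*7*3)/(3052 - 19*(-11)) = (3591 - 70*3)/(3052 + 209) = (3591 - 210)/3261 = 3381*(1/3261) = 1127/1087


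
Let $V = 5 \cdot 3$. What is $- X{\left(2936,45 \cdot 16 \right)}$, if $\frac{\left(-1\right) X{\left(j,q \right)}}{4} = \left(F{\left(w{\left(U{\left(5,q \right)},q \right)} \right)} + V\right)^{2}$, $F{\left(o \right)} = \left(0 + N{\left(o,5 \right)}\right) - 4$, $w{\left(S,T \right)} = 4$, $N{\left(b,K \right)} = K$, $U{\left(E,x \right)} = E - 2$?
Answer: $1024$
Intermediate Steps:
$U{\left(E,x \right)} = -2 + E$
$V = 15$
$F{\left(o \right)} = 1$ ($F{\left(o \right)} = \left(0 + 5\right) - 4 = 5 - 4 = 1$)
$X{\left(j,q \right)} = -1024$ ($X{\left(j,q \right)} = - 4 \left(1 + 15\right)^{2} = - 4 \cdot 16^{2} = \left(-4\right) 256 = -1024$)
$- X{\left(2936,45 \cdot 16 \right)} = \left(-1\right) \left(-1024\right) = 1024$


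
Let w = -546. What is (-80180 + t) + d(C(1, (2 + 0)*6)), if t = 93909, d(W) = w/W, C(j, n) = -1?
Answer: 14275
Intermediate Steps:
d(W) = -546/W
(-80180 + t) + d(C(1, (2 + 0)*6)) = (-80180 + 93909) - 546/(-1) = 13729 - 546*(-1) = 13729 + 546 = 14275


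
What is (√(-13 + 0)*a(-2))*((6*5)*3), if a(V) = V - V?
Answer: 0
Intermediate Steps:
a(V) = 0
(√(-13 + 0)*a(-2))*((6*5)*3) = (√(-13 + 0)*0)*((6*5)*3) = (√(-13)*0)*(30*3) = ((I*√13)*0)*90 = 0*90 = 0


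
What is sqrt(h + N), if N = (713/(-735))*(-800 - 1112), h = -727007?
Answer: I*sqrt(7994803335)/105 ≈ 851.56*I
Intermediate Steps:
N = 1363256/735 (N = (713*(-1/735))*(-1912) = -713/735*(-1912) = 1363256/735 ≈ 1854.8)
sqrt(h + N) = sqrt(-727007 + 1363256/735) = sqrt(-532986889/735) = I*sqrt(7994803335)/105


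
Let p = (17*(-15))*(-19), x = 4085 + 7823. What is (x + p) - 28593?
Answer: -11840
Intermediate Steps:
x = 11908
p = 4845 (p = -255*(-19) = 4845)
(x + p) - 28593 = (11908 + 4845) - 28593 = 16753 - 28593 = -11840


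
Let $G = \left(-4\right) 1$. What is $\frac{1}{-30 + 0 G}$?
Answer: $- \frac{1}{30} \approx -0.033333$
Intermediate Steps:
$G = -4$
$\frac{1}{-30 + 0 G} = \frac{1}{-30 + 0 \left(-4\right)} = \frac{1}{-30 + 0} = \frac{1}{-30} = - \frac{1}{30}$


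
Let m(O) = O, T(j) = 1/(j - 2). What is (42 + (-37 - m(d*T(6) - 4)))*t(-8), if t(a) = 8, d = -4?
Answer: 80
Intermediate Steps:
T(j) = 1/(-2 + j)
(42 + (-37 - m(d*T(6) - 4)))*t(-8) = (42 + (-37 - (-4/(-2 + 6) - 4)))*8 = (42 + (-37 - (-4/4 - 4)))*8 = (42 + (-37 - (-4*1/4 - 4)))*8 = (42 + (-37 - (-1 - 4)))*8 = (42 + (-37 - 1*(-5)))*8 = (42 + (-37 + 5))*8 = (42 - 32)*8 = 10*8 = 80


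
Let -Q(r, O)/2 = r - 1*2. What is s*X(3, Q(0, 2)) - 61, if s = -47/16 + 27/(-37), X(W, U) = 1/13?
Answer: -36279/592 ≈ -61.282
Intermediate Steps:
Q(r, O) = 4 - 2*r (Q(r, O) = -2*(r - 1*2) = -2*(r - 2) = -2*(-2 + r) = 4 - 2*r)
X(W, U) = 1/13
s = -2171/592 (s = -47*1/16 + 27*(-1/37) = -47/16 - 27/37 = -2171/592 ≈ -3.6672)
s*X(3, Q(0, 2)) - 61 = -2171/592*1/13 - 61 = -167/592 - 61 = -36279/592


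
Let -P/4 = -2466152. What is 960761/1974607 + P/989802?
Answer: 10214843584189/977234978907 ≈ 10.453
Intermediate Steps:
P = 9864608 (P = -4*(-2466152) = 9864608)
960761/1974607 + P/989802 = 960761/1974607 + 9864608/989802 = 960761*(1/1974607) + 9864608*(1/989802) = 960761/1974607 + 4932304/494901 = 10214843584189/977234978907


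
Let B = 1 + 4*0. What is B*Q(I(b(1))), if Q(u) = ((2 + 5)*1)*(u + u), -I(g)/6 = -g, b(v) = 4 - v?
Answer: 252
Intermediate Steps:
B = 1 (B = 1 + 0 = 1)
I(g) = 6*g (I(g) = -(-6)*g = 6*g)
Q(u) = 14*u (Q(u) = (7*1)*(2*u) = 7*(2*u) = 14*u)
B*Q(I(b(1))) = 1*(14*(6*(4 - 1*1))) = 1*(14*(6*(4 - 1))) = 1*(14*(6*3)) = 1*(14*18) = 1*252 = 252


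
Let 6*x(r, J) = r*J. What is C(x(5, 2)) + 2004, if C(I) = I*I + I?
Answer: 18076/9 ≈ 2008.4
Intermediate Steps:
x(r, J) = J*r/6 (x(r, J) = (r*J)/6 = (J*r)/6 = J*r/6)
C(I) = I + I² (C(I) = I² + I = I + I²)
C(x(5, 2)) + 2004 = ((⅙)*2*5)*(1 + (⅙)*2*5) + 2004 = 5*(1 + 5/3)/3 + 2004 = (5/3)*(8/3) + 2004 = 40/9 + 2004 = 18076/9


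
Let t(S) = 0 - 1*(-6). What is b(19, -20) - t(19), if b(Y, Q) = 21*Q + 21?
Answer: -405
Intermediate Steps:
b(Y, Q) = 21 + 21*Q
t(S) = 6 (t(S) = 0 + 6 = 6)
b(19, -20) - t(19) = (21 + 21*(-20)) - 1*6 = (21 - 420) - 6 = -399 - 6 = -405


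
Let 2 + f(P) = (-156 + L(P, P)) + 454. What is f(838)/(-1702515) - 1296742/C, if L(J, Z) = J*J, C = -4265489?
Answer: -52596929062/484137266989 ≈ -0.10864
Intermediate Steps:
L(J, Z) = J²
f(P) = 296 + P² (f(P) = -2 + ((-156 + P²) + 454) = -2 + (298 + P²) = 296 + P²)
f(838)/(-1702515) - 1296742/C = (296 + 838²)/(-1702515) - 1296742/(-4265489) = (296 + 702244)*(-1/1702515) - 1296742*(-1/4265489) = 702540*(-1/1702515) + 1296742/4265489 = -46836/113501 + 1296742/4265489 = -52596929062/484137266989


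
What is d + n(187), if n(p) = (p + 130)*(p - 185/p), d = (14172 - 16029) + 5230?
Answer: 11657279/187 ≈ 62338.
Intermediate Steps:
d = 3373 (d = -1857 + 5230 = 3373)
n(p) = (130 + p)*(p - 185/p)
d + n(187) = 3373 + (-185 + 187² - 24050/187 + 130*187) = 3373 + (-185 + 34969 - 24050*1/187 + 24310) = 3373 + (-185 + 34969 - 24050/187 + 24310) = 3373 + 11026528/187 = 11657279/187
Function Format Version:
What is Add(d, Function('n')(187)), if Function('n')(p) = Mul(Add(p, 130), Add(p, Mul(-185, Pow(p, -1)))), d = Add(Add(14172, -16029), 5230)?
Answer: Rational(11657279, 187) ≈ 62338.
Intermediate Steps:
d = 3373 (d = Add(-1857, 5230) = 3373)
Function('n')(p) = Mul(Add(130, p), Add(p, Mul(-185, Pow(p, -1))))
Add(d, Function('n')(187)) = Add(3373, Add(-185, Pow(187, 2), Mul(-24050, Pow(187, -1)), Mul(130, 187))) = Add(3373, Add(-185, 34969, Mul(-24050, Rational(1, 187)), 24310)) = Add(3373, Add(-185, 34969, Rational(-24050, 187), 24310)) = Add(3373, Rational(11026528, 187)) = Rational(11657279, 187)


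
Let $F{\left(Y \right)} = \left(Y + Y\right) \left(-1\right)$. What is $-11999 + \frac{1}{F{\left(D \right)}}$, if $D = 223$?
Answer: $- \frac{5351555}{446} \approx -11999.0$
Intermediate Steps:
$F{\left(Y \right)} = - 2 Y$ ($F{\left(Y \right)} = 2 Y \left(-1\right) = - 2 Y$)
$-11999 + \frac{1}{F{\left(D \right)}} = -11999 + \frac{1}{\left(-2\right) 223} = -11999 + \frac{1}{-446} = -11999 - \frac{1}{446} = - \frac{5351555}{446}$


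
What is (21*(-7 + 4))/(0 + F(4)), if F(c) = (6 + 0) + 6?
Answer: -21/4 ≈ -5.2500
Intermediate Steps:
F(c) = 12 (F(c) = 6 + 6 = 12)
(21*(-7 + 4))/(0 + F(4)) = (21*(-7 + 4))/(0 + 12) = (21*(-3))/12 = -63*1/12 = -21/4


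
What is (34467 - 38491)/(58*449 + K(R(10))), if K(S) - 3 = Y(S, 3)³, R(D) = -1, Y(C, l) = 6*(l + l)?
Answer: -4024/72701 ≈ -0.055350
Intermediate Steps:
Y(C, l) = 12*l (Y(C, l) = 6*(2*l) = 12*l)
K(S) = 46659 (K(S) = 3 + (12*3)³ = 3 + 36³ = 3 + 46656 = 46659)
(34467 - 38491)/(58*449 + K(R(10))) = (34467 - 38491)/(58*449 + 46659) = -4024/(26042 + 46659) = -4024/72701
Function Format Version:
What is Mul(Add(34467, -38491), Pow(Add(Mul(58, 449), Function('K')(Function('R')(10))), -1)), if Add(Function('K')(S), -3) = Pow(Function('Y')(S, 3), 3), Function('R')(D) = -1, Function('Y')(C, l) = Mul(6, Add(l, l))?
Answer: Rational(-4024, 72701) ≈ -0.055350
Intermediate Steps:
Function('Y')(C, l) = Mul(12, l) (Function('Y')(C, l) = Mul(6, Mul(2, l)) = Mul(12, l))
Function('K')(S) = 46659 (Function('K')(S) = Add(3, Pow(Mul(12, 3), 3)) = Add(3, Pow(36, 3)) = Add(3, 46656) = 46659)
Mul(Add(34467, -38491), Pow(Add(Mul(58, 449), Function('K')(Function('R')(10))), -1)) = Mul(Add(34467, -38491), Pow(Add(Mul(58, 449), 46659), -1)) = Mul(-4024, Pow(Add(26042, 46659), -1)) = Mul(-4024, Pow(72701, -1)) = Mul(-4024, Rational(1, 72701)) = Rational(-4024, 72701)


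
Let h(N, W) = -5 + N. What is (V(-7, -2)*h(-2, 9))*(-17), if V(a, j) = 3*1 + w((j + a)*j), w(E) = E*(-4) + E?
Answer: -6069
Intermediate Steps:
w(E) = -3*E (w(E) = -4*E + E = -3*E)
V(a, j) = 3 - 3*j*(a + j) (V(a, j) = 3*1 - 3*(j + a)*j = 3 - 3*(a + j)*j = 3 - 3*j*(a + j))
(V(-7, -2)*h(-2, 9))*(-17) = ((3 - 3*(-2)*(-7 - 2))*(-5 - 2))*(-17) = ((3 - 3*(-2)*(-9))*(-7))*(-17) = ((3 - 54)*(-7))*(-17) = -51*(-7)*(-17) = 357*(-17) = -6069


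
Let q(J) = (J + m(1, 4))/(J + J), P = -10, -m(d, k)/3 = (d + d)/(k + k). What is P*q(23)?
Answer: -445/92 ≈ -4.8370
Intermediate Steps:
m(d, k) = -3*d/k (m(d, k) = -3*(d + d)/(k + k) = -3*2*d/(2*k) = -3*2*d*1/(2*k) = -3*d/k)
q(J) = (-¾ + J)/(2*J) (q(J) = (J - 3*1/4)/(J + J) = (J - 3*1*¼)/((2*J)) = (J - ¾)*(1/(2*J)) = (-¾ + J)*(1/(2*J)) = (-¾ + J)/(2*J))
P*q(23) = -5*(-3 + 4*23)/(4*23) = -5*(-3 + 92)/(4*23) = -5*89/(4*23) = -10*89/184 = -445/92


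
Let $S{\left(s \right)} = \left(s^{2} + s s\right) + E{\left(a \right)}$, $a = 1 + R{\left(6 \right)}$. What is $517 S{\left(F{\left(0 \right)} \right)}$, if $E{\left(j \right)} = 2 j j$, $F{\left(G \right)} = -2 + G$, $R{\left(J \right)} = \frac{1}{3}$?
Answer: $\frac{53768}{9} \approx 5974.2$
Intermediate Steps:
$R{\left(J \right)} = \frac{1}{3}$
$a = \frac{4}{3}$ ($a = 1 + \frac{1}{3} = \frac{4}{3} \approx 1.3333$)
$E{\left(j \right)} = 2 j^{2}$
$S{\left(s \right)} = \frac{32}{9} + 2 s^{2}$ ($S{\left(s \right)} = \left(s^{2} + s s\right) + 2 \left(\frac{4}{3}\right)^{2} = \left(s^{2} + s^{2}\right) + 2 \cdot \frac{16}{9} = 2 s^{2} + \frac{32}{9} = \frac{32}{9} + 2 s^{2}$)
$517 S{\left(F{\left(0 \right)} \right)} = 517 \left(\frac{32}{9} + 2 \left(-2 + 0\right)^{2}\right) = 517 \left(\frac{32}{9} + 2 \left(-2\right)^{2}\right) = 517 \left(\frac{32}{9} + 2 \cdot 4\right) = 517 \left(\frac{32}{9} + 8\right) = 517 \cdot \frac{104}{9} = \frac{53768}{9}$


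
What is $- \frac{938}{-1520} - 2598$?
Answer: $- \frac{1974011}{760} \approx -2597.4$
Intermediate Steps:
$- \frac{938}{-1520} - 2598 = \left(-938\right) \left(- \frac{1}{1520}\right) - 2598 = \frac{469}{760} - 2598 = - \frac{1974011}{760}$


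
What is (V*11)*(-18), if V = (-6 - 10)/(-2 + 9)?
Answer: 3168/7 ≈ 452.57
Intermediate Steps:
V = -16/7 ≈ -2.2857
(V*11)*(-18) = -16/7*11*(-18) = -176/7*(-18) = 3168/7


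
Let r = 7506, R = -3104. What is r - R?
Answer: 10610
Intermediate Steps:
r - R = 7506 - 1*(-3104) = 7506 + 3104 = 10610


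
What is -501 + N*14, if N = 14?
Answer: -305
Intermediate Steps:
-501 + N*14 = -501 + 14*14 = -501 + 196 = -305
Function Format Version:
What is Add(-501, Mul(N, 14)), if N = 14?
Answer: -305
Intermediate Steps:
Add(-501, Mul(N, 14)) = Add(-501, Mul(14, 14)) = Add(-501, 196) = -305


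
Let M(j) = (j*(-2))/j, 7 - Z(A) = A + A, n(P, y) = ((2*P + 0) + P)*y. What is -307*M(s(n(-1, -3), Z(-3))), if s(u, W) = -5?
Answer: 614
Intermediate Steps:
n(P, y) = 3*P*y (n(P, y) = (2*P + P)*y = (3*P)*y = 3*P*y)
Z(A) = 7 - 2*A (Z(A) = 7 - (A + A) = 7 - 2*A)
M(j) = -2 (M(j) = (-2*j)/j = -2)
-307*M(s(n(-1, -3), Z(-3))) = -307*(-2) = 614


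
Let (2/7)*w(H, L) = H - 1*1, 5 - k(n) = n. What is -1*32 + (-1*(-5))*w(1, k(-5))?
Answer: -32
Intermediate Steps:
k(n) = 5 - n
w(H, L) = -7/2 + 7*H/2 (w(H, L) = 7*(H - 1*1)/2 = 7*(H - 1)/2 = 7*(-1 + H)/2 = -7/2 + 7*H/2)
-1*32 + (-1*(-5))*w(1, k(-5)) = -1*32 + (-1*(-5))*(-7/2 + (7/2)*1) = -32 + 5*(-7/2 + 7/2) = -32 + 5*0 = -32 + 0 = -32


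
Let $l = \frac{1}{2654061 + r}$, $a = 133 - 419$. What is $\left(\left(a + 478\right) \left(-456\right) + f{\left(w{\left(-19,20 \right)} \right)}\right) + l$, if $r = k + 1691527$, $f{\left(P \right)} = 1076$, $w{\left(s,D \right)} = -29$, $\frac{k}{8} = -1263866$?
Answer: $- \frac{498563541841}{5765340} \approx -86476.0$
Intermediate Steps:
$k = -10110928$ ($k = 8 \left(-1263866\right) = -10110928$)
$r = -8419401$ ($r = -10110928 + 1691527 = -8419401$)
$a = -286$
$l = - \frac{1}{5765340}$ ($l = \frac{1}{2654061 - 8419401} = \frac{1}{-5765340} = - \frac{1}{5765340} \approx -1.7345 \cdot 10^{-7}$)
$\left(\left(a + 478\right) \left(-456\right) + f{\left(w{\left(-19,20 \right)} \right)}\right) + l = \left(\left(-286 + 478\right) \left(-456\right) + 1076\right) - \frac{1}{5765340} = \left(192 \left(-456\right) + 1076\right) - \frac{1}{5765340} = \left(-87552 + 1076\right) - \frac{1}{5765340} = -86476 - \frac{1}{5765340} = - \frac{498563541841}{5765340}$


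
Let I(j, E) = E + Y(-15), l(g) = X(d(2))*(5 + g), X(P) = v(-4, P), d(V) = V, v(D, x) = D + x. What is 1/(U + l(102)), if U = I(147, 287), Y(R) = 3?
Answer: 1/76 ≈ 0.013158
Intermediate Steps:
X(P) = -4 + P
l(g) = -10 - 2*g (l(g) = (-4 + 2)*(5 + g) = -2*(5 + g) = -10 - 2*g)
I(j, E) = 3 + E (I(j, E) = E + 3 = 3 + E)
U = 290 (U = 3 + 287 = 290)
1/(U + l(102)) = 1/(290 + (-10 - 2*102)) = 1/(290 + (-10 - 204)) = 1/(290 - 214) = 1/76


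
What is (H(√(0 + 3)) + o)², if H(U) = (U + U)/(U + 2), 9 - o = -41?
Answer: 1984 + 352*√3 ≈ 2593.7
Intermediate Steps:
o = 50 (o = 9 - 1*(-41) = 9 + 41 = 50)
H(U) = 2*U/(2 + U) (H(U) = (2*U)/(2 + U) = 2*U/(2 + U))
(H(√(0 + 3)) + o)² = (2*√(0 + 3)/(2 + √(0 + 3)) + 50)² = (2*√3/(2 + √3) + 50)² = (50 + 2*√3/(2 + √3))²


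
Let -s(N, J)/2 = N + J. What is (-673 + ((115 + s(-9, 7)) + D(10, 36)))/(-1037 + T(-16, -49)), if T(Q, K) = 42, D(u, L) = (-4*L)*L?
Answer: 5738/995 ≈ 5.7668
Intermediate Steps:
s(N, J) = -2*J - 2*N (s(N, J) = -2*(N + J) = -2*(J + N) = -2*J - 2*N)
D(u, L) = -4*L**2
(-673 + ((115 + s(-9, 7)) + D(10, 36)))/(-1037 + T(-16, -49)) = (-673 + ((115 + (-2*7 - 2*(-9))) - 4*36**2))/(-1037 + 42) = (-673 + ((115 + (-14 + 18)) - 4*1296))/(-995) = (-673 + ((115 + 4) - 5184))*(-1/995) = (-673 + (119 - 5184))*(-1/995) = (-673 - 5065)*(-1/995) = -5738*(-1/995) = 5738/995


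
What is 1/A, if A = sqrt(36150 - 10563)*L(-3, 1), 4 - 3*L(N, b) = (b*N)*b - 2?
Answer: sqrt(2843)/25587 ≈ 0.0020839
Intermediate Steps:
L(N, b) = 2 - N*b**2/3 (L(N, b) = 4/3 - ((b*N)*b - 2)/3 = 4/3 - ((N*b)*b - 2)/3 = 4/3 - (N*b**2 - 2)/3 = 4/3 - (-2 + N*b**2)/3 = 4/3 + (2/3 - N*b**2/3) = 2 - N*b**2/3)
A = 9*sqrt(2843) (A = sqrt(36150 - 10563)*(2 - 1/3*(-3)*1**2) = sqrt(25587)*(2 - 1/3*(-3)*1) = (3*sqrt(2843))*(2 + 1) = (3*sqrt(2843))*3 = 9*sqrt(2843) ≈ 479.88)
1/A = 1/(9*sqrt(2843)) = sqrt(2843)/25587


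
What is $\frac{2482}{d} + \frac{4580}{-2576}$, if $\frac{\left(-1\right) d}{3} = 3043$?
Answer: $- \frac{708889}{345828} \approx -2.0498$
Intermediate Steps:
$d = -9129$ ($d = \left(-3\right) 3043 = -9129$)
$\frac{2482}{d} + \frac{4580}{-2576} = \frac{2482}{-9129} + \frac{4580}{-2576} = 2482 \left(- \frac{1}{9129}\right) + 4580 \left(- \frac{1}{2576}\right) = - \frac{146}{537} - \frac{1145}{644} = - \frac{708889}{345828}$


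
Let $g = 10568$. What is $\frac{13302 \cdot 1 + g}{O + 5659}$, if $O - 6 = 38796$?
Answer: $\frac{23870}{44461} \approx 0.53687$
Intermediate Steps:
$O = 38802$ ($O = 6 + 38796 = 38802$)
$\frac{13302 \cdot 1 + g}{O + 5659} = \frac{13302 \cdot 1 + 10568}{38802 + 5659} = \frac{13302 + 10568}{44461} = 23870 \cdot \frac{1}{44461} = \frac{23870}{44461}$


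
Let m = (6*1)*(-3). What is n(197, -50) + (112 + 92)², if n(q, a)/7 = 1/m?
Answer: 749081/18 ≈ 41616.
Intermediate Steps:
m = -18 (m = 6*(-3) = -18)
n(q, a) = -7/18 (n(q, a) = 7/(-18) = 7*(-1/18) = -7/18)
n(197, -50) + (112 + 92)² = -7/18 + (112 + 92)² = -7/18 + 204² = -7/18 + 41616 = 749081/18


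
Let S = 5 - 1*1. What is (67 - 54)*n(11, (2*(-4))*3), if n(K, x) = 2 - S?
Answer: -26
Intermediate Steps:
S = 4 (S = 5 - 1 = 4)
n(K, x) = -2 (n(K, x) = 2 - 1*4 = 2 - 4 = -2)
(67 - 54)*n(11, (2*(-4))*3) = (67 - 54)*(-2) = 13*(-2) = -26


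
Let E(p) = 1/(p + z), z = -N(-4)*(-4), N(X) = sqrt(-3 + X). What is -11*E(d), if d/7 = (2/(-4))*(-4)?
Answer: -1/2 + I*sqrt(7)/7 ≈ -0.5 + 0.37796*I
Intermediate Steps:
z = 4*I*sqrt(7) (z = -sqrt(-3 - 4)*(-4) = -sqrt(-7)*(-4) = -I*sqrt(7)*(-4) = 4*I*sqrt(7) ≈ 10.583*I)
d = 14 (d = 7*((2/(-4))*(-4)) = 7*((2*(-1/4))*(-4)) = 7*(-1/2*(-4)) = 7*2 = 14)
E(p) = 1/(p + 4*I*sqrt(7))
-11*E(d) = -11/(14 + 4*I*sqrt(7))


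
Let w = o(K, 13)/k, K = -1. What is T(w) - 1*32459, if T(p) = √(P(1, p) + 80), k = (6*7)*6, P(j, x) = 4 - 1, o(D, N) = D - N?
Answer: -32459 + √83 ≈ -32450.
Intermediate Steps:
P(j, x) = 3
k = 252 (k = 42*6 = 252)
w = -1/18 (w = (-1 - 1*13)/252 = (-1 - 13)*(1/252) = -14*1/252 = -1/18 ≈ -0.055556)
T(p) = √83 (T(p) = √(3 + 80) = √83)
T(w) - 1*32459 = √83 - 1*32459 = √83 - 32459 = -32459 + √83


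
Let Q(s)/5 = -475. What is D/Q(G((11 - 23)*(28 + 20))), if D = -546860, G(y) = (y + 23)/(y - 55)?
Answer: 109372/475 ≈ 230.26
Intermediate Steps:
G(y) = (23 + y)/(-55 + y)
Q(s) = -2375 (Q(s) = 5*(-475) = -2375)
D/Q(G((11 - 23)*(28 + 20))) = -546860/(-2375) = -546860*(-1/2375) = 109372/475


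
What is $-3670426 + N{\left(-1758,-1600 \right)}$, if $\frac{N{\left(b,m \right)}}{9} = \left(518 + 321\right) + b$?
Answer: $-3678697$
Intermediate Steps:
$N{\left(b,m \right)} = 7551 + 9 b$ ($N{\left(b,m \right)} = 9 \left(\left(518 + 321\right) + b\right) = 9 \left(839 + b\right) = 7551 + 9 b$)
$-3670426 + N{\left(-1758,-1600 \right)} = -3670426 + \left(7551 + 9 \left(-1758\right)\right) = -3670426 + \left(7551 - 15822\right) = -3670426 - 8271 = -3678697$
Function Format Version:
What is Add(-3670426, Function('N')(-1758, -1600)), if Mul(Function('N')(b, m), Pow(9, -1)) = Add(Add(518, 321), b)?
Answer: -3678697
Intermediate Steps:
Function('N')(b, m) = Add(7551, Mul(9, b)) (Function('N')(b, m) = Mul(9, Add(Add(518, 321), b)) = Mul(9, Add(839, b)) = Add(7551, Mul(9, b)))
Add(-3670426, Function('N')(-1758, -1600)) = Add(-3670426, Add(7551, Mul(9, -1758))) = Add(-3670426, Add(7551, -15822)) = Add(-3670426, -8271) = -3678697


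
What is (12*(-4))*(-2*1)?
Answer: 96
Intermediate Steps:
(12*(-4))*(-2*1) = -48*(-2) = 96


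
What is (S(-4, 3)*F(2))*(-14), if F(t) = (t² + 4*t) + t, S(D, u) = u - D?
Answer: -1372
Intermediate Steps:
F(t) = t² + 5*t
(S(-4, 3)*F(2))*(-14) = ((3 - 1*(-4))*(2*(5 + 2)))*(-14) = ((3 + 4)*(2*7))*(-14) = (7*14)*(-14) = 98*(-14) = -1372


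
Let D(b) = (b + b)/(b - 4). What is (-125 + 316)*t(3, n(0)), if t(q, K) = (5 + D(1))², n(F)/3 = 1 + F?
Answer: 32279/9 ≈ 3586.6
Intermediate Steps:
n(F) = 3 + 3*F (n(F) = 3*(1 + F) = 3 + 3*F)
D(b) = 2*b/(-4 + b) (D(b) = (2*b)/(-4 + b) = 2*b/(-4 + b))
t(q, K) = 169/9 (t(q, K) = (5 + 2*1/(-4 + 1))² = (5 + 2*1/(-3))² = (5 + 2*1*(-⅓))² = (5 - ⅔)² = (13/3)² = 169/9)
(-125 + 316)*t(3, n(0)) = (-125 + 316)*(169/9) = 191*(169/9) = 32279/9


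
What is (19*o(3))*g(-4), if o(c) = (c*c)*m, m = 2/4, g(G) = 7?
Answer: 1197/2 ≈ 598.50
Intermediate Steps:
m = ½ (m = 2*(¼) = ½ ≈ 0.50000)
o(c) = c²/2 (o(c) = (c*c)*(½) = c²*(½) = c²/2)
(19*o(3))*g(-4) = (19*((½)*3²))*7 = (19*((½)*9))*7 = (19*(9/2))*7 = (171/2)*7 = 1197/2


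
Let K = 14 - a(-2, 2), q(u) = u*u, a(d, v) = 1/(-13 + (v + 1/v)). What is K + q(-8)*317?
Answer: 426344/21 ≈ 20302.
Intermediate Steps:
a(d, v) = 1/(-13 + v + 1/v)
q(u) = u**2
K = 296/21 (K = 14 - 2/(1 + 2**2 - 13*2) = 14 - 2/(1 + 4 - 26) = 14 - 2/(-21) = 14 - 2*(-1)/21 = 14 - 1*(-2/21) = 14 + 2/21 = 296/21 ≈ 14.095)
K + q(-8)*317 = 296/21 + (-8)**2*317 = 296/21 + 64*317 = 296/21 + 20288 = 426344/21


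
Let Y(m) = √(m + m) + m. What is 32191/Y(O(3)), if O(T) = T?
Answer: 32191 - 32191*√6/3 ≈ 5907.2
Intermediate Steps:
Y(m) = m + √2*√m (Y(m) = √(2*m) + m = √2*√m + m = m + √2*√m)
32191/Y(O(3)) = 32191/(3 + √2*√3) = 32191/(3 + √6)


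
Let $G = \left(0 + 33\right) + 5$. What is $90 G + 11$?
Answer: $3431$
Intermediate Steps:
$G = 38$ ($G = 33 + 5 = 38$)
$90 G + 11 = 90 \cdot 38 + 11 = 3420 + 11 = 3431$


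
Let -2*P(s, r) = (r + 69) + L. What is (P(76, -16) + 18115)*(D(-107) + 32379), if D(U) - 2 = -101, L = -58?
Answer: 584832900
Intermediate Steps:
P(s, r) = -11/2 - r/2 (P(s, r) = -((r + 69) - 58)/2 = -((69 + r) - 58)/2 = -(11 + r)/2 = -11/2 - r/2)
D(U) = -99 (D(U) = 2 - 101 = -99)
(P(76, -16) + 18115)*(D(-107) + 32379) = ((-11/2 - 1/2*(-16)) + 18115)*(-99 + 32379) = ((-11/2 + 8) + 18115)*32280 = (5/2 + 18115)*32280 = (36235/2)*32280 = 584832900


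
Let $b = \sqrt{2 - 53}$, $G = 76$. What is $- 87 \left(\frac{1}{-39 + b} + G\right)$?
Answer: $- \frac{3463557}{524} + \frac{29 i \sqrt{51}}{524} \approx -6609.8 + 0.39523 i$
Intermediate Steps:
$b = i \sqrt{51}$ ($b = \sqrt{-51} = i \sqrt{51} \approx 7.1414 i$)
$- 87 \left(\frac{1}{-39 + b} + G\right) = - 87 \left(\frac{1}{-39 + i \sqrt{51}} + 76\right) = - 87 \left(76 + \frac{1}{-39 + i \sqrt{51}}\right) = -6612 - \frac{87}{-39 + i \sqrt{51}}$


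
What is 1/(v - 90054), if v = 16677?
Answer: -1/73377 ≈ -1.3628e-5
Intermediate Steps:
1/(v - 90054) = 1/(16677 - 90054) = 1/(-73377) = -1/73377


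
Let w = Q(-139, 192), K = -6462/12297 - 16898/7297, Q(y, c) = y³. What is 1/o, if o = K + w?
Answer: -29910403/80328031577097 ≈ -3.7235e-7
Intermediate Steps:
K = -84982640/29910403 (K = -6462*1/12297 - 16898*1/7297 = -2154/4099 - 16898/7297 = -84982640/29910403 ≈ -2.8412)
w = -2685619 (w = (-139)³ = -2685619)
o = -80328031577097/29910403 (o = -84982640/29910403 - 2685619 = -80328031577097/29910403 ≈ -2.6856e+6)
1/o = 1/(-80328031577097/29910403) = -29910403/80328031577097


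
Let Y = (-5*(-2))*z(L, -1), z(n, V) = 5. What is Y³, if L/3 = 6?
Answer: 125000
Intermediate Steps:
L = 18 (L = 3*6 = 18)
Y = 50 (Y = -5*(-2)*5 = 10*5 = 50)
Y³ = 50³ = 125000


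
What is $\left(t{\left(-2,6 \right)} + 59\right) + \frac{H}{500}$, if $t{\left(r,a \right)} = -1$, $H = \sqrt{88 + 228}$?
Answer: $58 + \frac{\sqrt{79}}{250} \approx 58.036$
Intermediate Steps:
$H = 2 \sqrt{79}$ ($H = \sqrt{316} = 2 \sqrt{79} \approx 17.776$)
$\left(t{\left(-2,6 \right)} + 59\right) + \frac{H}{500} = \left(-1 + 59\right) + \frac{2 \sqrt{79}}{500} = 58 + 2 \sqrt{79} \cdot \frac{1}{500} = 58 + \frac{\sqrt{79}}{250}$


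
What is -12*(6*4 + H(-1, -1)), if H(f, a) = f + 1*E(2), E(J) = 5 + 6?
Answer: -408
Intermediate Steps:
E(J) = 11
H(f, a) = 11 + f (H(f, a) = f + 1*11 = f + 11 = 11 + f)
-12*(6*4 + H(-1, -1)) = -12*(6*4 + (11 - 1)) = -12*(24 + 10) = -12*34 = -408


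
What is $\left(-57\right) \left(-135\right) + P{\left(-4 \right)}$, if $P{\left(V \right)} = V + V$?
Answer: $7687$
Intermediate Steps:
$P{\left(V \right)} = 2 V$
$\left(-57\right) \left(-135\right) + P{\left(-4 \right)} = \left(-57\right) \left(-135\right) + 2 \left(-4\right) = 7695 - 8 = 7687$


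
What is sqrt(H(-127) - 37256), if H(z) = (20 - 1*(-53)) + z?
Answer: I*sqrt(37310) ≈ 193.16*I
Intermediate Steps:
H(z) = 73 + z (H(z) = (20 + 53) + z = 73 + z)
sqrt(H(-127) - 37256) = sqrt((73 - 127) - 37256) = sqrt(-54 - 37256) = sqrt(-37310) = I*sqrt(37310)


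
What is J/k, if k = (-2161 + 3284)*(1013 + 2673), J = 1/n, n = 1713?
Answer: 1/7090754514 ≈ 1.4103e-10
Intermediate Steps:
J = 1/1713 ≈ 0.00058377
k = 4139378 (k = 1123*3686 = 4139378)
J/k = (1/1713)/4139378 = (1/1713)*(1/4139378) = 1/7090754514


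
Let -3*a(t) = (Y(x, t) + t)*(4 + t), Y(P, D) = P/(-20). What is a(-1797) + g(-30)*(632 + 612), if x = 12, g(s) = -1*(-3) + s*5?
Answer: -6286168/5 ≈ -1.2572e+6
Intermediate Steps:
g(s) = 3 + 5*s
Y(P, D) = -P/20 (Y(P, D) = P*(-1/20) = -P/20)
a(t) = -(4 + t)*(-⅗ + t)/3 (a(t) = -(-1/20*12 + t)*(4 + t)/3 = -(-⅗ + t)*(4 + t)/3 = -(4 + t)*(-⅗ + t)/3)
a(-1797) + g(-30)*(632 + 612) = (⅘ - 17/15*(-1797) - ⅓*(-1797)²) + (3 + 5*(-30))*(632 + 612) = (⅘ + 10183/5 - ⅓*3229209) + (3 - 150)*1244 = (⅘ + 10183/5 - 1076403) - 147*1244 = -5371828/5 - 182868 = -6286168/5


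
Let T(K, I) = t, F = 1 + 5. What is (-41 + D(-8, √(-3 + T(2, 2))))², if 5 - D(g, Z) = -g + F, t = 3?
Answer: 2500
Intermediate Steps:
F = 6
T(K, I) = 3
D(g, Z) = -1 + g (D(g, Z) = 5 - (-g + 6) = 5 - (6 - g) = 5 + (-6 + g) = -1 + g)
(-41 + D(-8, √(-3 + T(2, 2))))² = (-41 + (-1 - 8))² = (-41 - 9)² = (-50)² = 2500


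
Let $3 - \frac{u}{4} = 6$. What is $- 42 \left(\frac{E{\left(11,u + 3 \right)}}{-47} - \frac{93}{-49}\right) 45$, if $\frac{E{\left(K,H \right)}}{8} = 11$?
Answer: $- \frac{15930}{329} \approx -48.419$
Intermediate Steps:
$u = -12$ ($u = 12 - 24 = -12$)
$E{\left(K,H \right)} = 88$ ($E{\left(K,H \right)} = 8 \cdot 11 = 88$)
$- 42 \left(\frac{E{\left(11,u + 3 \right)}}{-47} - \frac{93}{-49}\right) 45 = - 42 \left(\frac{88}{-47} - \frac{93}{-49}\right) 45 = - 42 \left(88 \left(- \frac{1}{47}\right) - - \frac{93}{49}\right) 45 = - 42 \left(- \frac{88}{47} + \frac{93}{49}\right) 45 = \left(-42\right) \frac{59}{2303} \cdot 45 = \left(- \frac{354}{329}\right) 45 = - \frac{15930}{329}$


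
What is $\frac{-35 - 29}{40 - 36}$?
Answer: $-16$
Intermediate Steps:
$\frac{-35 - 29}{40 - 36} = - \frac{64}{4} = \left(-64\right) \frac{1}{4} = -16$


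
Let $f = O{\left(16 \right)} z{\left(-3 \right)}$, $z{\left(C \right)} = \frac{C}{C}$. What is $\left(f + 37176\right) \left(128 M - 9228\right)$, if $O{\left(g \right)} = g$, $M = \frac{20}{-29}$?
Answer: $- \frac{10048237024}{29} \approx -3.4649 \cdot 10^{8}$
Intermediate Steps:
$M = - \frac{20}{29}$ ($M = 20 \left(- \frac{1}{29}\right) = - \frac{20}{29} \approx -0.68966$)
$z{\left(C \right)} = 1$
$f = 16$ ($f = 16 \cdot 1 = 16$)
$\left(f + 37176\right) \left(128 M - 9228\right) = \left(16 + 37176\right) \left(128 \left(- \frac{20}{29}\right) - 9228\right) = 37192 \left(- \frac{2560}{29} - 9228\right) = 37192 \left(- \frac{270172}{29}\right) = - \frac{10048237024}{29}$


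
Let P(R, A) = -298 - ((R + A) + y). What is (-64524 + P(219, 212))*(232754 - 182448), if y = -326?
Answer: -3266217662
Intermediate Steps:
P(R, A) = 28 - A - R (P(R, A) = -298 - ((R + A) - 326) = -298 - ((A + R) - 326) = -298 - (-326 + A + R) = -298 + (326 - A - R) = 28 - A - R)
(-64524 + P(219, 212))*(232754 - 182448) = (-64524 + (28 - 1*212 - 1*219))*(232754 - 182448) = (-64524 + (28 - 212 - 219))*50306 = (-64524 - 403)*50306 = -64927*50306 = -3266217662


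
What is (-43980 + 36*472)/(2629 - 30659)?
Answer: 13494/14015 ≈ 0.96283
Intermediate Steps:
(-43980 + 36*472)/(2629 - 30659) = (-43980 + 16992)/(-28030) = -26988*(-1/28030) = 13494/14015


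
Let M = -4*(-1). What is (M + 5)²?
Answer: 81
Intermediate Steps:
M = 4
(M + 5)² = (4 + 5)² = 9² = 81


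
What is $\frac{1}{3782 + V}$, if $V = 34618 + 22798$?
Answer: $\frac{1}{61198} \approx 1.634 \cdot 10^{-5}$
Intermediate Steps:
$V = 57416$
$\frac{1}{3782 + V} = \frac{1}{3782 + 57416} = \frac{1}{61198}$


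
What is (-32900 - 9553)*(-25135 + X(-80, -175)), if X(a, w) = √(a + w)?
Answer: 1067056155 - 42453*I*√255 ≈ 1.0671e+9 - 6.7792e+5*I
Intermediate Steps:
(-32900 - 9553)*(-25135 + X(-80, -175)) = (-32900 - 9553)*(-25135 + √(-80 - 175)) = -42453*(-25135 + √(-255)) = -42453*(-25135 + I*√255) = 1067056155 - 42453*I*√255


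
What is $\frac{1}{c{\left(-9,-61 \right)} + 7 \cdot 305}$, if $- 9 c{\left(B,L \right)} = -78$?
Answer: $\frac{3}{6431} \approx 0.00046649$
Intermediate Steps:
$c{\left(B,L \right)} = \frac{26}{3}$ ($c{\left(B,L \right)} = \left(- \frac{1}{9}\right) \left(-78\right) = \frac{26}{3}$)
$\frac{1}{c{\left(-9,-61 \right)} + 7 \cdot 305} = \frac{1}{\frac{26}{3} + 7 \cdot 305} = \frac{1}{\frac{26}{3} + 2135} = \frac{1}{\frac{6431}{3}} = \frac{3}{6431}$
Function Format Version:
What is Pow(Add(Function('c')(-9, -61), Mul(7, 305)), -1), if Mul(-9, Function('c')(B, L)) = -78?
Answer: Rational(3, 6431) ≈ 0.00046649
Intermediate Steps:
Function('c')(B, L) = Rational(26, 3) (Function('c')(B, L) = Mul(Rational(-1, 9), -78) = Rational(26, 3))
Pow(Add(Function('c')(-9, -61), Mul(7, 305)), -1) = Pow(Add(Rational(26, 3), Mul(7, 305)), -1) = Pow(Add(Rational(26, 3), 2135), -1) = Pow(Rational(6431, 3), -1) = Rational(3, 6431)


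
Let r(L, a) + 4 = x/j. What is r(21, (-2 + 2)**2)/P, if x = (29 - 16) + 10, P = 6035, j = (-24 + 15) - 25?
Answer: -159/205190 ≈ -0.00077489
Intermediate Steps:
j = -34 (j = -9 - 25 = -34)
x = 23 (x = 13 + 10 = 23)
r(L, a) = -159/34 (r(L, a) = -4 + 23/(-34) = -4 + 23*(-1/34) = -4 - 23/34 = -159/34)
r(21, (-2 + 2)**2)/P = -159/34/6035 = -159/34*1/6035 = -159/205190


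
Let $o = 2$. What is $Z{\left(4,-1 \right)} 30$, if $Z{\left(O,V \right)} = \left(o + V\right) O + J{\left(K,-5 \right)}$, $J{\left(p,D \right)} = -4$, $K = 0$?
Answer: $0$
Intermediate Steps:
$Z{\left(O,V \right)} = -4 + O \left(2 + V\right)$ ($Z{\left(O,V \right)} = \left(2 + V\right) O - 4 = O \left(2 + V\right) - 4 = -4 + O \left(2 + V\right)$)
$Z{\left(4,-1 \right)} 30 = \left(-4 + 2 \cdot 4 + 4 \left(-1\right)\right) 30 = \left(-4 + 8 - 4\right) 30 = 0 \cdot 30 = 0$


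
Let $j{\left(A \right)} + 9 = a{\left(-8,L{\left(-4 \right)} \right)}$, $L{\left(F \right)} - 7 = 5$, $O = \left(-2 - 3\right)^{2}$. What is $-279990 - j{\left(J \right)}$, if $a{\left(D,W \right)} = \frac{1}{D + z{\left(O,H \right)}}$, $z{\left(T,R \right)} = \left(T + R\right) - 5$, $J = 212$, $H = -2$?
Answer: $- \frac{2799811}{10} \approx -2.7998 \cdot 10^{5}$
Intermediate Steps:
$O = 25$ ($O = \left(-5\right)^{2} = 25$)
$L{\left(F \right)} = 12$ ($L{\left(F \right)} = 7 + 5 = 12$)
$z{\left(T,R \right)} = -5 + R + T$ ($z{\left(T,R \right)} = \left(R + T\right) - 5 = -5 + R + T$)
$a{\left(D,W \right)} = \frac{1}{18 + D}$ ($a{\left(D,W \right)} = \frac{1}{D - -18} = \frac{1}{D + 18} = \frac{1}{18 + D}$)
$j{\left(A \right)} = - \frac{89}{10}$ ($j{\left(A \right)} = -9 + \frac{1}{18 - 8} = -9 + \frac{1}{10} = - \frac{89}{10}$)
$-279990 - j{\left(J \right)} = -279990 - - \frac{89}{10} = -279990 + \frac{89}{10} = - \frac{2799811}{10}$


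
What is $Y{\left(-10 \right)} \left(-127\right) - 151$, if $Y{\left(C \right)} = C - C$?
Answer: $-151$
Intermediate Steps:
$Y{\left(C \right)} = 0$
$Y{\left(-10 \right)} \left(-127\right) - 151 = 0 \left(-127\right) - 151 = 0 - 151 = -151$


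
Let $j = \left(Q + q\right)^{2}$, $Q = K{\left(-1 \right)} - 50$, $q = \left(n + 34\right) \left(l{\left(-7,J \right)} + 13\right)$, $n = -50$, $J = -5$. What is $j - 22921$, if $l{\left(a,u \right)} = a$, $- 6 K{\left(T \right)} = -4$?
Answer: $- \frac{16193}{9} \approx -1799.2$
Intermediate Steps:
$K{\left(T \right)} = \frac{2}{3}$ ($K{\left(T \right)} = \left(- \frac{1}{6}\right) \left(-4\right) = \frac{2}{3}$)
$q = -96$ ($q = \left(-50 + 34\right) \left(-7 + 13\right) = \left(-16\right) 6 = -96$)
$Q = - \frac{148}{3}$ ($Q = \frac{2}{3} - 50 = - \frac{148}{3} \approx -49.333$)
$j = \frac{190096}{9}$ ($j = \left(- \frac{148}{3} - 96\right)^{2} = \left(- \frac{436}{3}\right)^{2} = \frac{190096}{9} \approx 21122.0$)
$j - 22921 = \frac{190096}{9} - 22921 = - \frac{16193}{9}$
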